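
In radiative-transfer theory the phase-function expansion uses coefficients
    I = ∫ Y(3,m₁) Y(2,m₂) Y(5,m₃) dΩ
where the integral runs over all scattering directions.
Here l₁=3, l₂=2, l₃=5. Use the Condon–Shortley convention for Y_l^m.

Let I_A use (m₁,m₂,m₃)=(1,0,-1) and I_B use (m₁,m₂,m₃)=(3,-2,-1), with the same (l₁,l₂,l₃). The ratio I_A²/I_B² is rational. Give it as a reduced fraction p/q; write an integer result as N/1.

90/1

Same 3,2,5: normalisation and zero-m 3j drop out of the ratio.
A: Δ: 0! 6! 4! / 11! → 1/2310; sum: t=0:+1/192 = 1/192; 3j²(3 2 5; 1 0 -1) = Δ·Π!·Σ² = 3/77  (sign +1)
B: Δ: 0! 6! 4! / 11! → 1/2310; sum: t=0:+1/17280 = 1/17280; 3j²(3 2 5; 3 -2 -1) = Δ·Π!·Σ² = 1/2310  (sign +1)
I_A²/I_B² = (3/77)/(1/2310) = 90/1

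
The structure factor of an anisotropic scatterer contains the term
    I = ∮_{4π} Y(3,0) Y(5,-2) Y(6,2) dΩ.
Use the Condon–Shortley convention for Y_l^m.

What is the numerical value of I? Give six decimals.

m-sum 0 ✓  L=14 even ✓  2≤6≤8 ✓
Π(2lᵢ+1) = 7×11×13 = 1001
triangle coeff Δ(3,5,6) = 1/675675
Σ_t [0,2]: t=0:+1/8640 t=1:−1/2304 t=2:+1/8640 = -7/34560
(3j)²=7/429 [(3 5 6; 0 0 0)], sign=-1
Σ_t [0,2]: t=0:+1/8640 t=1:−1/5760 t=2:+1/60480 = -1/24192
(3j)²=8/3003 [(3 5 6; 0 -2 2)], sign=-1
⇒ 4πI² = 56/1287
I = (+1)√(56/1287/(4π)) = 0.05884368

0.058844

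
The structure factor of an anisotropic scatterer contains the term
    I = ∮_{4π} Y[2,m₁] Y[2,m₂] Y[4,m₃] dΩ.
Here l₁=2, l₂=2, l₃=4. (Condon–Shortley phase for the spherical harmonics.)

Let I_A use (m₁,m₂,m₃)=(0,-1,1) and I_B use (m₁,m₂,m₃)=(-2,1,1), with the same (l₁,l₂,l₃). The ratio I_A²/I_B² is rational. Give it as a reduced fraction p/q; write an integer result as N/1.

6/1

Shared (l₁,l₂,l₃)=(2,2,4): N and (l;000)² cancel in I_A²/I_B².
A: Δ = 0!·4!·4!/9! = 1/630; Racah Σ t=0..0: t=0:+1/24 = 1/24; ⇒ 3j(2 2 4; 0 -1 1)² = 1/21, sgn -1
B: Δ = 0!·4!·4!/9! = 1/630; Racah Σ t=0..0: t=0:+1/144 = 1/144; ⇒ 3j(2 2 4; -2 1 1)² = 1/126, sgn -1
I_A²/I_B² = (1/21)/(1/126) = 6/1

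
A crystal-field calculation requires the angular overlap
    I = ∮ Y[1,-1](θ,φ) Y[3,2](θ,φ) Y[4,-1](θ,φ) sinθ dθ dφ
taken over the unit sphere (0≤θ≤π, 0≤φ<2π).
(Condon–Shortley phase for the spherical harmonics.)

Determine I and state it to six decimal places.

m-sum 0 ✓  L=8 even ✓  2≤4≤4 ✓
Π(2lᵢ+1) = 3×7×9 = 189
triangle coeff Δ(1,3,4) = 1/252
Σ_t [0,0]: t=0:+1/36 = 1/36
(3j)²=4/63 [(1 3 4; 0 0 0)], sign=+1
Σ_t [0,0]: t=0:+1/240 = 1/240
(3j)²=1/84 [(1 3 4; -1 2 -1)], sign=-1
⇒ 4πI² = 1/7
I = (-1)√(1/7/(4π)) = -0.10662181

-0.106622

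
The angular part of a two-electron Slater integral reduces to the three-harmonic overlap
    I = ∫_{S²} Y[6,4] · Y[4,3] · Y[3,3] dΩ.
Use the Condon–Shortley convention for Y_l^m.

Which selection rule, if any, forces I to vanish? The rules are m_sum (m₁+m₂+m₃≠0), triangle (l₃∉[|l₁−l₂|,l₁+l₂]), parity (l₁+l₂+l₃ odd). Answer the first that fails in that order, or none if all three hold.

m_sum

m₁+m₂+m₃ = 4 + 3 + 3 = 10  ✗
triangle: |6−4|=2 ≤ l₃=3 ≤ 6+4=10
parity: l₁+l₂+l₃ = 13 is odd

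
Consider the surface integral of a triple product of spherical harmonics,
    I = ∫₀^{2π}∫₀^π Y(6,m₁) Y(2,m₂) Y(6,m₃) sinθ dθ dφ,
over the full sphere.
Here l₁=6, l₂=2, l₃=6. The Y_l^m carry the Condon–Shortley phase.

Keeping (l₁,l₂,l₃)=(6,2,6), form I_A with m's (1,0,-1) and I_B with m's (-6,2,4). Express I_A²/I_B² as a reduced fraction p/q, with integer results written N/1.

l's match ⇒ only the (l;m) 3-j factors differ between A and B.
A: triangle coeff Δ(6,2,6) = 1/90090; Σ_t [0,2]: t=0:+1/57600 t=1:−1/17280 t=2:+1/120960 = -13/403200; (3j)²=13/770 [(6 2 6; 1 0 -1)], sign=+1
B: triangle coeff Δ(6,2,6) = 1/90090; Σ_t [2,2]: t=2:+1/14515200 = 1/14515200; (3j)²=2/455 [(6 2 6; -6 2 4)], sign=+1
I_A²/I_B² = (13/770)/(2/455) = 169/44

169/44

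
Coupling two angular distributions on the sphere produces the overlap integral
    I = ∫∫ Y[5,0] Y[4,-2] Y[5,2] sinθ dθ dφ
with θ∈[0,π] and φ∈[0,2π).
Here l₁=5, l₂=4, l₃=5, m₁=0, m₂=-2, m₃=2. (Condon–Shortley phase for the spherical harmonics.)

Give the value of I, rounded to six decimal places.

Rules hold: Σm=0, L=14 even, 1≤5≤9.
N = 11·9·11 = 1089
Δ = 4!·6!·4!/15! = 1/3153150
Racah Σ t=0..4: t=0:+1/69120 t=1:−1/1728 t=2:+1/576 t=3:−1/1728 t=4:+1/69120 = 7/11520
⇒ 3j(5 4 5; 0 0 0)² = 2/143, sgn -1
Racah Σ t=0..2: t=0:+1/11520 t=1:−1/1728 t=2:+1/3456 = -7/34560
⇒ 3j(5 4 5; 0 -2 2)² = 7/858, sgn +1
4πI² = N·(3j₀)²·(3jₘ)² = 21/169
I = -1·√(0.12426/4π) = -0.09944006

-0.099440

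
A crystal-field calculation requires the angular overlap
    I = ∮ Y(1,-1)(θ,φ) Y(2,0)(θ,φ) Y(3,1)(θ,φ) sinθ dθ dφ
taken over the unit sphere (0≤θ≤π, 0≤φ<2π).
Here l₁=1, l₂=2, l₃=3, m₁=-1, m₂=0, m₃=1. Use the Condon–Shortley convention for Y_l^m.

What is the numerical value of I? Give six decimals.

m-sum 0 ✓  L=6 even ✓  1≤3≤3 ✓
Π(2lᵢ+1) = 3×5×7 = 105
triangle coeff Δ(1,2,3) = 1/105
Σ_t [0,0]: t=0:+1/4 = 1/4
(3j)²=3/35 [(1 2 3; 0 0 0)], sign=-1
Σ_t [0,0]: t=0:+1/8 = 1/8
(3j)²=2/35 [(1 2 3; -1 0 1)], sign=+1
⇒ 4πI² = 18/35
I = (-1)√(18/35/(4π)) = -0.20230066

-0.202301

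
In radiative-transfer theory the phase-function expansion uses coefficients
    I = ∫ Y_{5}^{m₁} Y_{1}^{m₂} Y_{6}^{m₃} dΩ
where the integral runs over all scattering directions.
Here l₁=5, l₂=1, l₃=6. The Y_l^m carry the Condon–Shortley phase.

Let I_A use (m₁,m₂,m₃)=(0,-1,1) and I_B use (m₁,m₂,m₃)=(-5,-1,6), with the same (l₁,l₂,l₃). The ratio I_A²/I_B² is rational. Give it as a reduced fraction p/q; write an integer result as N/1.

7/22

l's match ⇒ only the (l;m) 3-j factors differ between A and B.
A: triangle coeff Δ(5,1,6) = 1/858; Σ_t [0,0]: t=0:+1/28800 = 1/28800; (3j)²=7/286 [(5 1 6; 0 -1 1)], sign=-1
B: triangle coeff Δ(5,1,6) = 1/858; Σ_t [0,0]: t=0:+1/7257600 = 1/7257600; (3j)²=1/13 [(5 1 6; -5 -1 6)], sign=+1
I_A²/I_B² = (7/286)/(1/13) = 7/22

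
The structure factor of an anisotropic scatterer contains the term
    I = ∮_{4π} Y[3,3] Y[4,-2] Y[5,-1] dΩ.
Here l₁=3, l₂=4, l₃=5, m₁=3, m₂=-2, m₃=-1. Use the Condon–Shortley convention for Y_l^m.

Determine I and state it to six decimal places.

0.143662

Checks pass: Σm=0; 12 even; l₃=5∈[1,7].
(2·3+1)(2·4+1)(2·5+1) = 693
Δ: 2! 4! 6! / 13! → 1/180180
sum: t=0:+1/576 t=1:−1/144 t=2:+1/576 = -1/288
3j²(3 4 5; 0 0 0) = Δ·Π!·Σ² = 20/1001  (sign +1)
sum: t=0:+1/2304 = 1/2304
3j²(3 4 5; 3 -2 -1) = Δ·Π!·Σ² = 75/4004  (sign +1)
combine: 4πI² = 693·20/1001·75/4004 = 3375/13013
take √, sign +1: I = 0.14366244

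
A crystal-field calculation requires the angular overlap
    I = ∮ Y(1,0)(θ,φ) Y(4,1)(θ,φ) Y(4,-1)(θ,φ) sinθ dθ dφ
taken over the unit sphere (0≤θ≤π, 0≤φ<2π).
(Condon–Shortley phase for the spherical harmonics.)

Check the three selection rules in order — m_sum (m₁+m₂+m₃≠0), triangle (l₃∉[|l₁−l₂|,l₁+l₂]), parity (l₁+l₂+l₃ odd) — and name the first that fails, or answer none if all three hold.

parity

Σmᵢ = 0  ✓
l₃∈[|l₁−l₂|,l₁+l₂]=[3,5], have l₃=4  ✓
Σlᵢ = 9 ⇒ odd  ✗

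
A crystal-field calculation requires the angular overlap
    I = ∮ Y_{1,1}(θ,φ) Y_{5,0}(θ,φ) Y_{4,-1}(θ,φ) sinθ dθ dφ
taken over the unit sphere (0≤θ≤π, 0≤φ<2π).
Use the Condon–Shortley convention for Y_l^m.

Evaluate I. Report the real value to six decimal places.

0.155288

m-sum 0 ✓  L=10 even ✓  4≤4≤6 ✓
Π(2lᵢ+1) = 3×11×9 = 297
triangle coeff Δ(1,5,4) = 1/495
Σ_t [1,1]: t=1:−1/576 = -1/576
(3j)²=5/99 [(1 5 4; 0 0 0)], sign=-1
Σ_t [0,0]: t=0:+1/1440 = 1/1440
(3j)²=2/99 [(1 5 4; 1 0 -1)], sign=-1
⇒ 4πI² = 10/33
I = (+1)√(10/33/(4π)) = 0.15528807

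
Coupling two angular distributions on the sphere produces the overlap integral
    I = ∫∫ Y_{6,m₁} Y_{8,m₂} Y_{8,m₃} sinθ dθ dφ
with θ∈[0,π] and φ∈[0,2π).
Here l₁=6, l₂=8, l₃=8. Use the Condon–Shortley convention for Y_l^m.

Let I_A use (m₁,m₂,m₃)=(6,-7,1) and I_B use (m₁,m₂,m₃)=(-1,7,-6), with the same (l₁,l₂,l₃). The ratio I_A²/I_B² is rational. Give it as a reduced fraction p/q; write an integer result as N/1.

12/13

l's match ⇒ only the (l;m) 3-j factors differ between A and B.
A: triangle coeff Δ(6,8,8) = 1/13742520792; Σ_t [0,0]: t=0:+1/188116992000 = 1/188116992000; (3j)²=35/14858 [(6 8 8; 6 -7 1)], sign=-1
B: triangle coeff Δ(6,8,8) = 1/13742520792; Σ_t [5,6]: t=5:−1/20901888000 t=6:+1/31352832000 = -1/62705664000; (3j)²=455/178296 [(6 8 8; -1 7 -6)], sign=-1
I_A²/I_B² = (35/14858)/(455/178296) = 12/13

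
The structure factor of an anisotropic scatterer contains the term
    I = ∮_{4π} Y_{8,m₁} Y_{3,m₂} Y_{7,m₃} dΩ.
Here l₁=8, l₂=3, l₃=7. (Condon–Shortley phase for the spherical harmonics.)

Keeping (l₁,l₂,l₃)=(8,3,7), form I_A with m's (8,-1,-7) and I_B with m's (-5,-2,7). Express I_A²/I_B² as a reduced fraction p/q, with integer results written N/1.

l's match ⇒ only the (l;m) 3-j factors differ between A and B.
A: triangle coeff Δ(8,3,7) = 1/5290740; Σ_t [0,0]: t=0:+1/22992076800 = 1/22992076800; (3j)²=91/2907 [(8 3 7; 8 -1 -7)], sign=+1
B: triangle coeff Δ(8,3,7) = 1/5290740; Σ_t [1,1]: t=1:−1/5748019200 = -1/5748019200; (3j)²=13/5814 [(8 3 7; -5 -2 7)], sign=-1
I_A²/I_B² = (91/2907)/(13/5814) = 14/1

14/1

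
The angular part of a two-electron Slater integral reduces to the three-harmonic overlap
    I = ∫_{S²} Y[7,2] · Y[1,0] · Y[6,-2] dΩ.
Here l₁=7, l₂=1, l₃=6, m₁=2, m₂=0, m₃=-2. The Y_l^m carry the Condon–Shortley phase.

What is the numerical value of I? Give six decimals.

0.234717

Checks pass: Σm=0; 14 even; l₃=6∈[6,8].
(2·7+1)(2·1+1)(2·6+1) = 585
Δ: 2! 12! 0! / 15! → 1/1365
sum: t=1:−1/518400 = -1/518400
3j²(7 1 6; 0 0 0) = Δ·Π!·Σ² = 7/195  (sign -1)
sum: t=1:−1/967680 = -1/967680
3j²(7 1 6; 2 0 -2) = Δ·Π!·Σ² = 3/91  (sign -1)
combine: 4πI² = 585·7/195·3/91 = 9/13
take √, sign +1: I = 0.23471705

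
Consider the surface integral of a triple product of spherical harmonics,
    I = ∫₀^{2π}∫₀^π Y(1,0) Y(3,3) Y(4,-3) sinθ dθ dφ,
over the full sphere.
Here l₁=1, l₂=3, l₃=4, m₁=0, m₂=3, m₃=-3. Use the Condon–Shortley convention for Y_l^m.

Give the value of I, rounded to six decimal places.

Checks pass: Σm=0; 8 even; l₃=4∈[2,4].
(2·1+1)(2·3+1)(2·4+1) = 189
Δ: 0! 2! 6! / 9! → 1/252
sum: t=0:+1/36 = 1/36
3j²(1 3 4; 0 0 0) = Δ·Π!·Σ² = 4/63  (sign +1)
sum: t=0:+1/720 = 1/720
3j²(1 3 4; 0 3 -3) = Δ·Π!·Σ² = 1/36  (sign -1)
combine: 4πI² = 189·4/63·1/36 = 1/3
take √, sign -1: I = -0.16286750

-0.162868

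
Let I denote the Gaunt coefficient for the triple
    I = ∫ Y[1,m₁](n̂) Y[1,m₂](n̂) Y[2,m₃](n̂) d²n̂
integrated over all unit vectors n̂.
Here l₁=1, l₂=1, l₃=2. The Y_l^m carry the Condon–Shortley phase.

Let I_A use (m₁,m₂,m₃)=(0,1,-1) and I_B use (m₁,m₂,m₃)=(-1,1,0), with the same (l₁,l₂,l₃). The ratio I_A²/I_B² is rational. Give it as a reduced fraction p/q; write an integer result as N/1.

Same 1,1,2: normalisation and zero-m 3j drop out of the ratio.
A: Δ: 0! 2! 2! / 5! → 1/30; sum: t=0:+1/2 = 1/2; 3j²(1 1 2; 0 1 -1) = Δ·Π!·Σ² = 1/10  (sign -1)
B: Δ: 0! 2! 2! / 5! → 1/30; sum: t=0:+1/4 = 1/4; 3j²(1 1 2; -1 1 0) = Δ·Π!·Σ² = 1/30  (sign +1)
I_A²/I_B² = (1/10)/(1/30) = 3/1

3/1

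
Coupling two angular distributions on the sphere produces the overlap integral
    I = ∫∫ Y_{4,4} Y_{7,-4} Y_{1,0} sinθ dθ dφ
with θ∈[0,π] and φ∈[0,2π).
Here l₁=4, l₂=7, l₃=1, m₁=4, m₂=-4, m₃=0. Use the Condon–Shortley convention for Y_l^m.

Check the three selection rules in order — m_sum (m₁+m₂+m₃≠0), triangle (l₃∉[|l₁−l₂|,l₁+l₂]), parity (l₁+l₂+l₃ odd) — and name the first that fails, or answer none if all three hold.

triangle

azimuthal sum: 4 − 4 + 0 = 0  ✓
3 ≤ 1 ≤ 11 (triangle on l)  ✗
L = 4 + 7 + 1 = 12 (even)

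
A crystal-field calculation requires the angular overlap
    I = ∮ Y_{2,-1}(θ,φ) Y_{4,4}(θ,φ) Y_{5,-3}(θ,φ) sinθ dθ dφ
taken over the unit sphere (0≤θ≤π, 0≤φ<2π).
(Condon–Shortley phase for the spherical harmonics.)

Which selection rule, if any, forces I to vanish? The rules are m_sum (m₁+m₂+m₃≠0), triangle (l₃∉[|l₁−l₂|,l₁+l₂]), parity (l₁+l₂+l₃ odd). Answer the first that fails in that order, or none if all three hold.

parity

m₁+m₂+m₃ = -1 + 4 − 3 = 0  ✓
triangle: |2−4|=2 ≤ l₃=5 ≤ 2+4=6  ✓
parity: l₁+l₂+l₃ = 11 is odd  ✗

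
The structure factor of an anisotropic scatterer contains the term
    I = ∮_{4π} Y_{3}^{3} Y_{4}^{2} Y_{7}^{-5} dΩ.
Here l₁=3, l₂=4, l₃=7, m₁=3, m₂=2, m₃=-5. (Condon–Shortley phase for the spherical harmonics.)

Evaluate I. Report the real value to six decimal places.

-0.204818

Checks pass: Σm=0; 14 even; l₃=7∈[1,7].
(2·3+1)(2·4+1)(2·7+1) = 945
Δ: 0! 6! 8! / 15! → 1/45045
sum: t=0:+1/20736 = 1/20736
3j²(3 4 7; 0 0 0) = Δ·Π!·Σ² = 35/1287  (sign -1)
sum: t=0:+1/1036800 = 1/1036800
3j²(3 4 7; 3 2 -5) = Δ·Π!·Σ² = 4/195  (sign +1)
combine: 4πI² = 945·35/1287·4/195 = 980/1859
take √, sign -1: I = -0.20481814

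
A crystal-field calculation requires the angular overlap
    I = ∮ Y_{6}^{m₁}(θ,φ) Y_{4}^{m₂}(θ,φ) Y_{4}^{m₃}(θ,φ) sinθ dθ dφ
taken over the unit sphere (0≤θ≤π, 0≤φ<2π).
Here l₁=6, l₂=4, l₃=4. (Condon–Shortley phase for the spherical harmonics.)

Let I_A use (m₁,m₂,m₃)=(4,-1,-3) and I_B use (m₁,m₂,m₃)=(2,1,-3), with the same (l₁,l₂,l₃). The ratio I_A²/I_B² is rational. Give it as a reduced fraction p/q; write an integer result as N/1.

1/30

Shared (l₁,l₂,l₃)=(6,4,4): N and (l;000)² cancel in I_A²/I_B².
A: Δ = 6!·6!·2!/15! = 1/1261260; Racah Σ t=1..2: t=1:−1/28800 t=2:+1/34560 = -1/172800; ⇒ 3j(6 4 4; 4 -1 -3)² = 1/1430, sgn +1
B: Δ = 6!·6!·2!/15! = 1/1261260; Racah Σ t=3..4: t=3:−1/8640 t=4:+1/34560 = -1/11520; ⇒ 3j(6 4 4; 2 1 -3)² = 3/143, sgn +1
I_A²/I_B² = (1/1430)/(3/143) = 1/30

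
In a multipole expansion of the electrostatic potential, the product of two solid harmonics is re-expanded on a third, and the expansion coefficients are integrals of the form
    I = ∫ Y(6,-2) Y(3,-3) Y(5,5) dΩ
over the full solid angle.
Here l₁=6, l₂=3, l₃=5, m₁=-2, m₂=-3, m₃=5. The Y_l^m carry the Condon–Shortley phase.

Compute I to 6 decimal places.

-0.036034

Checks pass: Σm=0; 14 even; l₃=5∈[3,9].
(2·6+1)(2·3+1)(2·5+1) = 1001
Δ: 4! 8! 2! / 15! → 1/675675
sum: t=1:−1/8640 t=2:+1/2304 t=3:−1/8640 = 7/34560
3j²(6 3 5; 0 0 0) = Δ·Π!·Σ² = 7/429  (sign -1)
sum: t=0:+1/1935360 = 1/1935360
3j²(6 3 5; -2 -3 5) = Δ·Π!·Σ² = 1/1001  (sign +1)
combine: 4πI² = 1001·7/429·1/1001 = 7/429
take √, sign -1: I = -0.03603425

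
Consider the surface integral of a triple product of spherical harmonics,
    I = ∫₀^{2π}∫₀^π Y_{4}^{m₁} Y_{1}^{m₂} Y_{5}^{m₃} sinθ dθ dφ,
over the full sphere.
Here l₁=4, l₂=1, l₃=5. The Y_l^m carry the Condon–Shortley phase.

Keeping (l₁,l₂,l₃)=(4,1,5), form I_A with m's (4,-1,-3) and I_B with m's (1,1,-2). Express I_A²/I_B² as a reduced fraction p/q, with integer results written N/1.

Shared (l₁,l₂,l₃)=(4,1,5): N and (l;000)² cancel in I_A²/I_B².
A: Δ = 0!·8!·2!/11! = 1/495; Racah Σ t=0..0: t=0:+1/80640 = 1/80640; ⇒ 3j(4 1 5; 4 -1 -3)² = 1/495, sgn +1
B: Δ = 0!·8!·2!/11! = 1/495; Racah Σ t=0..0: t=0:+1/1440 = 1/1440; ⇒ 3j(4 1 5; 1 1 -2)² = 7/165, sgn -1
I_A²/I_B² = (1/495)/(7/165) = 1/21

1/21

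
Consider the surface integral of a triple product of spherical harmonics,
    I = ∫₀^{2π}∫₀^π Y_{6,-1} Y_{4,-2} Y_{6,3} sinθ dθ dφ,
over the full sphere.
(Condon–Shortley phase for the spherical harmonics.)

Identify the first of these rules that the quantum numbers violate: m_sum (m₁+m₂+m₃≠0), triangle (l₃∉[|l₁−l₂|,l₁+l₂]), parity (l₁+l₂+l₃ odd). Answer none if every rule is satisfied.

none

Σmᵢ = 0  ✓
l₃∈[|l₁−l₂|,l₁+l₂]=[2,10], have l₃=6  ✓
Σlᵢ = 16 ⇒ even  ✓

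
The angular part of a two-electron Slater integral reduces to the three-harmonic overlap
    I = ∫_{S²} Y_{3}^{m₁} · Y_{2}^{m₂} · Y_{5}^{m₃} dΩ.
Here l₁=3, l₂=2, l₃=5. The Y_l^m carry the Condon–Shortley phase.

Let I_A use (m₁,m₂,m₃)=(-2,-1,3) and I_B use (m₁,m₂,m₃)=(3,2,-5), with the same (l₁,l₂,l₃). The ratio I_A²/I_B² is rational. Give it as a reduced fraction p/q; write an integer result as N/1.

l's match ⇒ only the (l;m) 3-j factors differ between A and B.
A: triangle coeff Δ(3,2,5) = 1/2310; Σ_t [0,0]: t=0:+1/720 = 1/720; (3j)²=8/165 [(3 2 5; -2 -1 3)], sign=+1
B: triangle coeff Δ(3,2,5) = 1/2310; Σ_t [0,0]: t=0:+1/17280 = 1/17280; (3j)²=1/11 [(3 2 5; 3 2 -5)], sign=+1
I_A²/I_B² = (8/165)/(1/11) = 8/15

8/15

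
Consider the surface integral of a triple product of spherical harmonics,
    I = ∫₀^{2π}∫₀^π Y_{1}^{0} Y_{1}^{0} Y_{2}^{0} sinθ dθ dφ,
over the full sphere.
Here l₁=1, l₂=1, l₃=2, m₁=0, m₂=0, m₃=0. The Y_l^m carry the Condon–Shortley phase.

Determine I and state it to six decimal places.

m-sum 0 ✓  L=4 even ✓  0≤2≤2 ✓
Π(2lᵢ+1) = 3×3×5 = 45
triangle coeff Δ(1,1,2) = 1/30
Σ_t [0,0]: t=0:+1/1 = 1/1
(3j)²=2/15 [(1 1 2; 0 0 0)], sign=+1
(m-triple is (0,0,0) — same symbol as above.)
⇒ 4πI² = 4/5
I = (+1)√(4/5/(4π)) = 0.25231325

0.252313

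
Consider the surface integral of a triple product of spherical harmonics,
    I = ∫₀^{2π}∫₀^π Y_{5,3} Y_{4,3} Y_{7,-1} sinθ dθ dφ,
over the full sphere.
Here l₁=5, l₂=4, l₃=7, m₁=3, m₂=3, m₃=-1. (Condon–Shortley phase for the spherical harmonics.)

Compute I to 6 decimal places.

0.000000

m-sum = 3 + 3 − 1 = 5 ≠ 0 ⇒ I = 0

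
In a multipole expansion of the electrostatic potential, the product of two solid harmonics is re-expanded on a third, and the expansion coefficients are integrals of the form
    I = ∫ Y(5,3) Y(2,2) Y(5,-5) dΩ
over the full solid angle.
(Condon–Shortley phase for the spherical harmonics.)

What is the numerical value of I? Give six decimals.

Rules hold: Σm=0, L=12 even, 3≤5≤7.
N = 11·5·11 = 605
Δ = 2!·8!·2!/13! = 1/38610
Racah Σ t=0..2: t=0:+1/2880 t=1:−1/576 t=2:+1/2880 = -1/960
⇒ 3j(5 2 5; 0 0 0)² = 10/429, sgn +1
Racah Σ t=2..2: t=2:+1/161280 = 1/161280
⇒ 3j(5 2 5; 3 2 -5)² = 1/143, sgn +1
4πI² = N·(3j₀)²·(3jₘ)² = 50/507
I = +1·√(0.0986193/4π) = 0.08858824

0.088588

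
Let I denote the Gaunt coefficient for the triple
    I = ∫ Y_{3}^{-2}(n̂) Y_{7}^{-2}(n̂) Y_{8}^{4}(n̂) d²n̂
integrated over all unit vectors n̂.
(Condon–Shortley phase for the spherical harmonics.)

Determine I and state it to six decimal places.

0.021050

Checks pass: Σm=0; 18 even; l₃=8∈[4,10].
(2·3+1)(2·7+1)(2·8+1) = 1785
Δ: 2! 4! 12! / 19! → 1/5290740
sum: t=0:+1/7257600 t=1:−1/2073600 t=2:+1/7257600 = -1/4838400
3j²(3 7 8; 0 0 0) = Δ·Π!·Σ² = 252/20995  (sign -1)
sum: t=1:−1/23224320 t=2:+1/26127360 = -1/209018880
3j²(3 7 8; -2 -2 4) = Δ·Π!·Σ² = 275/1058148  (sign -1)
combine: 4πI² = 1785·252/20995·275/1058148 = 5775/1037153
take √, sign +1: I = 0.02104988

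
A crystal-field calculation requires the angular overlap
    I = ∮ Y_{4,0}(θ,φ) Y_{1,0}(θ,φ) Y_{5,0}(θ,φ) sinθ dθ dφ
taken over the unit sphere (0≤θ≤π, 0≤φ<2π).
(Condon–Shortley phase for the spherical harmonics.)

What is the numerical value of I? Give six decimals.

0.245532

Checks pass: Σm=0; 10 even; l₃=5∈[3,5].
(2·4+1)(2·1+1)(2·5+1) = 297
Δ: 0! 8! 2! / 11! → 1/495
sum: t=0:+1/576 = 1/576
3j²(4 1 5; 0 0 0) = Δ·Π!·Σ² = 5/99  (sign -1)
(m-triple is (0,0,0) — same symbol as above.)
combine: 4πI² = 297·5/99·5/99 = 25/33
take √, sign +1: I = 0.24553200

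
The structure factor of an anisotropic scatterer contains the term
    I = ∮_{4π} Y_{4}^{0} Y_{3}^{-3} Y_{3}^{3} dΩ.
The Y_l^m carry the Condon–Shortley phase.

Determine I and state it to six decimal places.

-0.076935

Checks pass: Σm=0; 10 even; l₃=3∈[1,7].
(2·4+1)(2·3+1)(2·3+1) = 441
Δ: 4! 4! 2! / 11! → 1/34650
sum: t=1:−1/72 t=2:+1/16 t=3:−1/72 = 5/144
3j²(4 3 3; 0 0 0) = Δ·Π!·Σ² = 2/77  (sign -1)
sum: t=0:+1/1152 = 1/1152
3j²(4 3 3; 0 -3 3) = Δ·Π!·Σ² = 1/154  (sign +1)
combine: 4πI² = 441·2/77·1/154 = 9/121
take √, sign -1: I = -0.07693494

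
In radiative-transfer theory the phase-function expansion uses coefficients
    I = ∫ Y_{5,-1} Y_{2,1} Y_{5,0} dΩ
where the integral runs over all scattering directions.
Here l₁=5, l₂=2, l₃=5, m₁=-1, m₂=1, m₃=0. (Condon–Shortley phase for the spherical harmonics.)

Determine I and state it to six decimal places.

Checks pass: Σm=0; 12 even; l₃=5∈[3,7].
(2·5+1)(2·2+1)(2·5+1) = 605
Δ: 2! 8! 2! / 13! → 1/38610
sum: t=0:+1/2880 t=1:−1/576 t=2:+1/2880 = -1/960
3j²(5 2 5; 0 0 0) = Δ·Π!·Σ² = 10/429  (sign +1)
sum: t=1:−1/1440 t=2:+1/1152 = 1/5760
3j²(5 2 5; -1 1 0) = Δ·Π!·Σ² = 1/858  (sign -1)
combine: 4πI² = 605·10/429·1/858 = 25/1521
take √, sign -1: I = -0.03616600

-0.036166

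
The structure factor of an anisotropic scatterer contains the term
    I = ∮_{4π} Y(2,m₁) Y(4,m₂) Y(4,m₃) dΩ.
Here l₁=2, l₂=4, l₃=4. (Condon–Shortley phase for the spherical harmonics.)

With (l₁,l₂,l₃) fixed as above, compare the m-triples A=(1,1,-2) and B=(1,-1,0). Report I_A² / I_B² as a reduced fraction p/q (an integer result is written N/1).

81/10

Shared (l₁,l₂,l₃)=(2,4,4): N and (l;000)² cancel in I_A²/I_B².
A: Δ = 2!·2!·6!/11! = 1/13860; Racah Σ t=0..1: t=0:+1/240 t=1:−1/96 = -1/160; ⇒ 3j(2 4 4; 1 1 -2)² = 27/1540, sgn -1
B: Δ = 2!·2!·6!/11! = 1/13860; Racah Σ t=0..1: t=0:+1/72 t=1:−1/96 = 1/288; ⇒ 3j(2 4 4; 1 -1 0)² = 1/462, sgn +1
I_A²/I_B² = (27/1540)/(1/462) = 81/10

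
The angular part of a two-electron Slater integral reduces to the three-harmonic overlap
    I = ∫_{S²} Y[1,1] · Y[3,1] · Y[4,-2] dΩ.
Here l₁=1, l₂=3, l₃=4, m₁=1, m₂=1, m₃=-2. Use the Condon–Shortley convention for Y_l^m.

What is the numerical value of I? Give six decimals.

Rules hold: Σm=0, L=8 even, 2≤4≤4.
N = 3·7·9 = 189
Δ = 0!·2!·6!/9! = 1/252
Racah Σ t=0..0: t=0:+1/36 = 1/36
⇒ 3j(1 3 4; 0 0 0)² = 4/63, sgn +1
Racah Σ t=0..0: t=0:+1/96 = 1/96
⇒ 3j(1 3 4; 1 1 -2)² = 5/84, sgn +1
4πI² = N·(3j₀)²·(3jₘ)² = 5/7
I = +1·√(0.714286/4π) = 0.23841361

0.238414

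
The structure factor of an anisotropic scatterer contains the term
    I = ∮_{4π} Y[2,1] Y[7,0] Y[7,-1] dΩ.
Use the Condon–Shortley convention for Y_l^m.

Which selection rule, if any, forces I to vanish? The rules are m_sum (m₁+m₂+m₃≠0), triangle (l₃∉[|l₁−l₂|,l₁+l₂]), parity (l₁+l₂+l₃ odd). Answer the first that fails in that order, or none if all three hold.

none

azimuthal sum: 1 + 0 − 1 = 0  ✓
5 ≤ 7 ≤ 9 (triangle on l)  ✓
L = 2 + 7 + 7 = 16 (even)  ✓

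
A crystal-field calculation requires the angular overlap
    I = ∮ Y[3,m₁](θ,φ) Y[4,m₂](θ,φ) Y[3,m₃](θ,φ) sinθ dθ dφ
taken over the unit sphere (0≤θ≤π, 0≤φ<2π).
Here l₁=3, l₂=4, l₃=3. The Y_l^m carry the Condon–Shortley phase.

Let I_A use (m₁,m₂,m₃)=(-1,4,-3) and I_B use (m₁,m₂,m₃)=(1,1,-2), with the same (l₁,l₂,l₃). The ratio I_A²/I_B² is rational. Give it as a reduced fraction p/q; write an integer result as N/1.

21/16

Same 3,4,3: normalisation and zero-m 3j drop out of the ratio.
A: Δ: 4! 2! 4! / 11! → 1/34650; sum: t=4:+1/1152 = 1/1152; 3j²(3 4 3; -1 4 -3) = Δ·Π!·Σ² = 1/33  (sign +1)
B: Δ: 4! 2! 4! / 11! → 1/34650; sum: t=1:−1/144 t=2:+1/48 = 1/72; 3j²(3 4 3; 1 1 -2) = Δ·Π!·Σ² = 16/693  (sign -1)
I_A²/I_B² = (1/33)/(16/693) = 21/16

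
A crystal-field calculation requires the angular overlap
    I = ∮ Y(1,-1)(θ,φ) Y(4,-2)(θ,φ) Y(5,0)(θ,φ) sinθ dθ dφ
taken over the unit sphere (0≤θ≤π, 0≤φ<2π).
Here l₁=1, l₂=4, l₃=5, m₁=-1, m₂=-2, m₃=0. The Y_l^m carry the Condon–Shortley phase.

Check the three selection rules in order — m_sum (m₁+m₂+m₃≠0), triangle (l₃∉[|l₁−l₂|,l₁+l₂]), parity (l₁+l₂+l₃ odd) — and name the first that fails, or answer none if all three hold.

m_sum

azimuthal sum: -1 − 2 + 0 = -3  ✗
3 ≤ 5 ≤ 5 (triangle on l)
L = 1 + 4 + 5 = 10 (even)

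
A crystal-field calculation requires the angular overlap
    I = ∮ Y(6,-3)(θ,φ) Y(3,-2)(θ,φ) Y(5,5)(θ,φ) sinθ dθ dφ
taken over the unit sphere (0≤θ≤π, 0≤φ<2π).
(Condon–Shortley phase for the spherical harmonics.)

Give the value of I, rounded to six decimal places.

m-sum 0 ✓  L=14 even ✓  3≤5≤9 ✓
Π(2lᵢ+1) = 13×7×11 = 1001
triangle coeff Δ(6,3,5) = 1/675675
Σ_t [1,3]: t=1:−1/8640 t=2:+1/2304 t=3:−1/8640 = 7/34560
(3j)²=7/429 [(6 3 5; 0 0 0)], sign=-1
Σ_t [1,1]: t=1:−1/483840 = -1/483840
(3j)²=6/1001 [(6 3 5; -3 -2 5)], sign=-1
⇒ 4πI² = 14/143
I = (+1)√(14/143/(4π)) = 0.08826552

0.088266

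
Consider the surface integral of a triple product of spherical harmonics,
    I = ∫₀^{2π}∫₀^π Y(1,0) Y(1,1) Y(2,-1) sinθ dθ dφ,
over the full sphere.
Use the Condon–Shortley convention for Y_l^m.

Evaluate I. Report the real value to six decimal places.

Rules hold: Σm=0, L=4 even, 0≤2≤2.
N = 3·3·5 = 45
Δ = 0!·2!·2!/5! = 1/30
Racah Σ t=0..0: t=0:+1/1 = 1/1
⇒ 3j(1 1 2; 0 0 0)² = 2/15, sgn +1
Racah Σ t=0..0: t=0:+1/2 = 1/2
⇒ 3j(1 1 2; 0 1 -1)² = 1/10, sgn -1
4πI² = N·(3j₀)²·(3jₘ)² = 3/5
I = -1·√(0.6/4π) = -0.21850969

-0.218510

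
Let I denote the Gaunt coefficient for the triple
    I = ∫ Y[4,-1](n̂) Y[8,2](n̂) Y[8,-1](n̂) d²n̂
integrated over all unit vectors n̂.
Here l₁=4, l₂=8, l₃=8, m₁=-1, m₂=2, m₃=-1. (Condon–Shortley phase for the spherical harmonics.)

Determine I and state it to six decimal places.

0.089739

Rules hold: Σm=0, L=20 even, 4≤8≤12.
N = 9·17·17 = 2601
Δ = 4!·4!·12!/21! = 1/185175900
Racah Σ t=0..4: t=0:+1/557383680 t=1:−1/21772800 t=2:+1/8294400 t=3:−1/21772800 t=4:+1/557383680 = 1/30965760
⇒ 3j(4 8 8; 0 0 0)² = 36/4199, sgn +1
Racah Σ t=1..4: t=1:−1/313528320 t=2:+1/23224320 t=3:−1/14515200 t=4:+1/74649600 = -7/447897600
⇒ 3j(4 8 8; -1 2 -1)² = 343/75582, sgn +1
4πI² = N·(3j₀)²·(3jₘ)² = 6174/61009
I = +1·√(0.101198/4π) = 0.08973904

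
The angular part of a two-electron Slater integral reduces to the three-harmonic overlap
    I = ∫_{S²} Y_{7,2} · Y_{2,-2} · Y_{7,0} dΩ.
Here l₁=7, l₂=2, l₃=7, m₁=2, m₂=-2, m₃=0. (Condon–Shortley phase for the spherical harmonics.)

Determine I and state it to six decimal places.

-0.192231

m-sum 0 ✓  L=16 even ✓  5≤7≤9 ✓
Π(2lᵢ+1) = 15×5×15 = 1125
triangle coeff Δ(7,2,7) = 1/185640
Σ_t [0,2]: t=0:+1/2419200 t=1:−1/518400 t=2:+1/2419200 = -1/907200
(3j)²=56/3315 [(7 2 7; 0 0 0)], sign=+1
Σ_t [0,0]: t=0:+1/2419200 = 1/2419200
(3j)²=27/1105 [(7 2 7; 2 -2 0)], sign=-1
⇒ 4πI² = 22680/48841
I = (-1)√(22680/48841/(4π)) = -0.19223140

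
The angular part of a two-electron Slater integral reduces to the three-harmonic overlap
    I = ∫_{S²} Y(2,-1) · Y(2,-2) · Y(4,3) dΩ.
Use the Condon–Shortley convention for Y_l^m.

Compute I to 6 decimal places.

m-sum 0 ✓  L=8 even ✓  0≤4≤4 ✓
Π(2lᵢ+1) = 5×5×9 = 225
triangle coeff Δ(2,2,4) = 1/630
Σ_t [0,0]: t=0:+1/16 = 1/16
(3j)²=2/35 [(2 2 4; 0 0 0)], sign=+1
Σ_t [0,0]: t=0:+1/144 = 1/144
(3j)²=1/18 [(2 2 4; -1 -2 3)], sign=-1
⇒ 4πI² = 5/7
I = (-1)√(5/7/(4π)) = -0.23841361

-0.238414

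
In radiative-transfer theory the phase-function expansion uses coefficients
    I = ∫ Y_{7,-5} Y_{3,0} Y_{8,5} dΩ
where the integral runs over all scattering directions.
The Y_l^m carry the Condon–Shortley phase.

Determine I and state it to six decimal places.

Checks pass: Σm=0; 18 even; l₃=8∈[4,10].
(2·7+1)(2·3+1)(2·8+1) = 1785
Δ: 2! 12! 4! / 19! → 1/5290740
sum: t=0:+1/7257600 t=1:−1/2073600 t=2:+1/7257600 = -1/4838400
3j²(7 3 8; 0 0 0) = Δ·Π!·Σ² = 252/20995  (sign -1)
sum: t=0:+1/5748019200 t=1:−1/159667200 t=2:+1/87091200 = 31/5748019200
3j²(7 3 8; -5 0 5) = Δ·Π!·Σ² = 961/135660  (sign -1)
combine: 4πI² = 1785·252/20995·961/135660 = 60543/398905
take √, sign +1: I = 0.10989863

0.109899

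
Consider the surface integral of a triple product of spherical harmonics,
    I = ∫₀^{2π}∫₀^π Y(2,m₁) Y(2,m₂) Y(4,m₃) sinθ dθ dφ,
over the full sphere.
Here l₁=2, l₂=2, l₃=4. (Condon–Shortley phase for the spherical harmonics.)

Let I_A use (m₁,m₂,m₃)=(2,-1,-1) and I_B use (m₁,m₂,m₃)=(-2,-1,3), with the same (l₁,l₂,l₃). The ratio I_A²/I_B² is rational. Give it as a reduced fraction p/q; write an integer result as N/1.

1/7

Shared (l₁,l₂,l₃)=(2,2,4): N and (l;000)² cancel in I_A²/I_B².
A: Δ = 0!·4!·4!/9! = 1/630; Racah Σ t=0..0: t=0:+1/144 = 1/144; ⇒ 3j(2 2 4; 2 -1 -1)² = 1/126, sgn -1
B: Δ = 0!·4!·4!/9! = 1/630; Racah Σ t=0..0: t=0:+1/144 = 1/144; ⇒ 3j(2 2 4; -2 -1 3)² = 1/18, sgn -1
I_A²/I_B² = (1/126)/(1/18) = 1/7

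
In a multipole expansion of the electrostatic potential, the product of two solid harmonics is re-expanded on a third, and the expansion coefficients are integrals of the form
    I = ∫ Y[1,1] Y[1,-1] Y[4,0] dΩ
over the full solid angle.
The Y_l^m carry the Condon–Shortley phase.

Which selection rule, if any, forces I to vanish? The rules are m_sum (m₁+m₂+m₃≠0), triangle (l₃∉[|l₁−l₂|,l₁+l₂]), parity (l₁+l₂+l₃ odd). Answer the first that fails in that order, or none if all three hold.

triangle

Σmᵢ = 0  ✓
l₃∈[|l₁−l₂|,l₁+l₂]=[0,2], have l₃=4  ✗
Σlᵢ = 6 ⇒ even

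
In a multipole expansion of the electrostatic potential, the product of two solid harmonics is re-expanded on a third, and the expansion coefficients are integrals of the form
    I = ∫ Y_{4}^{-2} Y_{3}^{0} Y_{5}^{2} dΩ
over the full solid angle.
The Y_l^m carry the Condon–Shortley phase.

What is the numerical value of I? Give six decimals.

Checks pass: Σm=0; 12 even; l₃=5∈[1,7].
(2·4+1)(2·3+1)(2·5+1) = 693
Δ: 2! 6! 4! / 13! → 1/180180
sum: t=0:+1/576 t=1:−1/144 t=2:+1/576 = -1/288
3j²(4 3 5; 0 0 0) = Δ·Π!·Σ² = 20/1001  (sign +1)
sum: t=0:+1/8640 t=1:−1/480 t=2:+1/576 = -1/4320
3j²(4 3 5; -2 0 2) = Δ·Π!·Σ² = 1/2145  (sign +1)
combine: 4πI² = 693·20/1001·1/2145 = 12/1859
take √, sign +1: I = 0.02266449

0.022664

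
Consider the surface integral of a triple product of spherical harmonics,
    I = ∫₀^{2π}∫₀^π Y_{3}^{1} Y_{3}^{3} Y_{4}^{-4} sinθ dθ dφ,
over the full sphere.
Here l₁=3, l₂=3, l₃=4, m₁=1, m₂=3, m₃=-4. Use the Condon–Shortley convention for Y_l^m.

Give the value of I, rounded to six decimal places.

m-sum 0 ✓  L=10 even ✓  0≤4≤6 ✓
Π(2lᵢ+1) = 7×7×9 = 441
triangle coeff Δ(3,3,4) = 1/34650
Σ_t [0,2]: t=0:+1/72 t=1:−1/16 t=2:+1/72 = -5/144
(3j)²=2/77 [(3 3 4; 0 0 0)], sign=-1
Σ_t [2,2]: t=2:+1/1152 = 1/1152
(3j)²=1/33 [(3 3 4; 1 3 -4)], sign=+1
⇒ 4πI² = 42/121
I = (-1)√(42/121/(4π)) = -0.16619847

-0.166198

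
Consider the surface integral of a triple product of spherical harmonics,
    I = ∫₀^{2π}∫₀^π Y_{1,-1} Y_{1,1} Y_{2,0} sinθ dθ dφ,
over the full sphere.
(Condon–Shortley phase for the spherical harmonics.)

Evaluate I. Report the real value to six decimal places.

0.126157

Checks pass: Σm=0; 4 even; l₃=2∈[0,2].
(2·1+1)(2·1+1)(2·2+1) = 45
Δ: 0! 2! 2! / 5! → 1/30
sum: t=0:+1/1 = 1/1
3j²(1 1 2; 0 0 0) = Δ·Π!·Σ² = 2/15  (sign +1)
sum: t=0:+1/4 = 1/4
3j²(1 1 2; -1 1 0) = Δ·Π!·Σ² = 1/30  (sign +1)
combine: 4πI² = 45·2/15·1/30 = 1/5
take √, sign +1: I = 0.12615663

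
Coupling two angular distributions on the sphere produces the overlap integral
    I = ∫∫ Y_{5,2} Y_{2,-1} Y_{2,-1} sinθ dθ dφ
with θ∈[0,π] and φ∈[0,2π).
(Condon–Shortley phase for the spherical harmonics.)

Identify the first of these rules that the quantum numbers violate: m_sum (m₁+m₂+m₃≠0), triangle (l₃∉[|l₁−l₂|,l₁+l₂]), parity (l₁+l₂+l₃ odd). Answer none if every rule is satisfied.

azimuthal sum: 2 − 1 − 1 = 0  ✓
3 ≤ 2 ≤ 7 (triangle on l)  ✗
L = 5 + 2 + 2 = 9 (odd)

triangle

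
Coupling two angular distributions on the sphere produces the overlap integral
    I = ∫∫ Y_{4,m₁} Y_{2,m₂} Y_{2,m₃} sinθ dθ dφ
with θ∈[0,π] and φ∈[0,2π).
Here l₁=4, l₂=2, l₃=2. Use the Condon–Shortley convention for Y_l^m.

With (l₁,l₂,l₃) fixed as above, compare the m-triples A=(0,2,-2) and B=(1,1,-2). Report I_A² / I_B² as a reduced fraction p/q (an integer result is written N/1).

1/5

Shared (l₁,l₂,l₃)=(4,2,2): N and (l;000)² cancel in I_A²/I_B².
A: Δ = 4!·4!·0!/9! = 1/630; Racah Σ t=4..4: t=4:+1/576 = 1/576; ⇒ 3j(4 2 2; 0 2 -2)² = 1/630, sgn +1
B: Δ = 4!·4!·0!/9! = 1/630; Racah Σ t=3..3: t=3:−1/144 = -1/144; ⇒ 3j(4 2 2; 1 1 -2)² = 1/126, sgn -1
I_A²/I_B² = (1/630)/(1/126) = 1/5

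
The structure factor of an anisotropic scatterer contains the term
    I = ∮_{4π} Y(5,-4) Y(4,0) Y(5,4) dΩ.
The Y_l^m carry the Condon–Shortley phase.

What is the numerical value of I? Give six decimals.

Rules hold: Σm=0, L=14 even, 1≤5≤9.
N = 11·9·11 = 1089
Δ = 4!·6!·4!/15! = 1/3153150
Racah Σ t=0..4: t=0:+1/69120 t=1:−1/1728 t=2:+1/576 t=3:−1/1728 t=4:+1/69120 = 7/11520
⇒ 3j(5 4 5; 0 0 0)² = 2/143, sgn -1
Racah Σ t=3..4: t=3:−1/25920 t=4:+1/69120 = -1/41472
⇒ 3j(5 4 5; -4 0 4)² = 2/143, sgn +1
4πI² = N·(3j₀)²·(3jₘ)² = 36/169
I = -1·√(0.213018/4π) = -0.13019760

-0.130198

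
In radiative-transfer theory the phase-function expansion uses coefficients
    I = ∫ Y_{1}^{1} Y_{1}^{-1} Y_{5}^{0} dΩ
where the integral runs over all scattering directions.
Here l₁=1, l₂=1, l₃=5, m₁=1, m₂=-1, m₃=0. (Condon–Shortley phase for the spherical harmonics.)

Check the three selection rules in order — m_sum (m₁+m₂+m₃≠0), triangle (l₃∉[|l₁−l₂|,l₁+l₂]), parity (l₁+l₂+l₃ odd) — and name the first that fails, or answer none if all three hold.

azimuthal sum: 1 − 1 + 0 = 0  ✓
0 ≤ 5 ≤ 2 (triangle on l)  ✗
L = 1 + 1 + 5 = 7 (odd)

triangle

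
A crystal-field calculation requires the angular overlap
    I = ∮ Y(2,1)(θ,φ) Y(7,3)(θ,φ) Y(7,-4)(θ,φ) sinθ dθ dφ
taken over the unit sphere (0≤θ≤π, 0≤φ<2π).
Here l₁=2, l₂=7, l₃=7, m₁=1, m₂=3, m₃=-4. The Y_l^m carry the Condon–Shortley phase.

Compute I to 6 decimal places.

0.162315

Rules hold: Σm=0, L=16 even, 5≤7≤9.
N = 5·15·15 = 1125
Δ = 2!·2!·12!/17! = 1/185640
Racah Σ t=0..2: t=0:+1/2419200 t=1:−1/518400 t=2:+1/2419200 = -1/907200
⇒ 3j(2 7 7; 0 0 0)² = 56/3315, sgn +1
Racah Σ t=0..1: t=0:+1/14515200 t=1:−1/4354560 = -1/6220800
⇒ 3j(2 7 7; 1 3 -4)² = 77/4420, sgn +1
4πI² = N·(3j₀)²·(3jₘ)² = 16170/48841
I = +1·√(0.331074/4π) = 0.16231468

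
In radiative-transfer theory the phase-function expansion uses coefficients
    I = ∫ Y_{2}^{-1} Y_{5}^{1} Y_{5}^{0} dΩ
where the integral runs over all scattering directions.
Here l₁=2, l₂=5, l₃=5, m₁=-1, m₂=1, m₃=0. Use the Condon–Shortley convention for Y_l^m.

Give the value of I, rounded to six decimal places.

-0.036166

Checks pass: Σm=0; 12 even; l₃=5∈[3,7].
(2·2+1)(2·5+1)(2·5+1) = 605
Δ: 2! 2! 8! / 13! → 1/38610
sum: t=0:+1/2880 t=1:−1/576 t=2:+1/2880 = -1/960
3j²(2 5 5; 0 0 0) = Δ·Π!·Σ² = 10/429  (sign +1)
sum: t=1:−1/1440 t=2:+1/1152 = 1/5760
3j²(2 5 5; -1 1 0) = Δ·Π!·Σ² = 1/858  (sign -1)
combine: 4πI² = 605·10/429·1/858 = 25/1521
take √, sign -1: I = -0.03616600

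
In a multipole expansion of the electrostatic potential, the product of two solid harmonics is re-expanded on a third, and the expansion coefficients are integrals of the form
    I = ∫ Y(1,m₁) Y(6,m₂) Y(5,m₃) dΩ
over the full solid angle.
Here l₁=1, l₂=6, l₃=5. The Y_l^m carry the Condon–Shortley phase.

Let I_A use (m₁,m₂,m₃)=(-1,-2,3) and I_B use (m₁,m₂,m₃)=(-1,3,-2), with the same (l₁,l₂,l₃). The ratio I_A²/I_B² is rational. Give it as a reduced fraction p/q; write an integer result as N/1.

1/6

l's match ⇒ only the (l;m) 3-j factors differ between A and B.
A: triangle coeff Δ(1,6,5) = 1/858; Σ_t [2,2]: t=2:+1/161280 = 1/161280; (3j)²=1/143 [(1 6 5; -1 -2 3)], sign=+1
B: triangle coeff Δ(1,6,5) = 1/858; Σ_t [2,2]: t=2:+1/60480 = 1/60480; (3j)²=6/143 [(1 6 5; -1 3 -2)], sign=-1
I_A²/I_B² = (1/143)/(6/143) = 1/6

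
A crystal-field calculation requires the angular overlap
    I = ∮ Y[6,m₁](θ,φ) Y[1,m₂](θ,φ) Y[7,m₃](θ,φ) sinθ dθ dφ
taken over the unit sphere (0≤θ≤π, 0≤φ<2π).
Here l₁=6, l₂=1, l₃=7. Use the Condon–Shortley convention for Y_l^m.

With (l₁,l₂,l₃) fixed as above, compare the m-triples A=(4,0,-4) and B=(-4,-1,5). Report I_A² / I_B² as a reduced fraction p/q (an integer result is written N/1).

Shared (l₁,l₂,l₃)=(6,1,7): N and (l;000)² cancel in I_A²/I_B².
A: Δ = 0!·12!·2!/15! = 1/1365; Racah Σ t=0..0: t=0:+1/7257600 = 1/7257600; ⇒ 3j(6 1 7; 4 0 -4)² = 11/455, sgn -1
B: Δ = 0!·12!·2!/15! = 1/1365; Racah Σ t=0..0: t=0:+1/14515200 = 1/14515200; ⇒ 3j(6 1 7; -4 -1 5)² = 22/455, sgn +1
I_A²/I_B² = (11/455)/(22/455) = 1/2

1/2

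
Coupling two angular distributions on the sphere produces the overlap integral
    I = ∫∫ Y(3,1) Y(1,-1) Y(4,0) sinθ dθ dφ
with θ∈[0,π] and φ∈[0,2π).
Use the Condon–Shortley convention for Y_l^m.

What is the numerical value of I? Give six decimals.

m-sum 0 ✓  L=8 even ✓  2≤4≤4 ✓
Π(2lᵢ+1) = 7×3×9 = 189
triangle coeff Δ(3,1,4) = 1/252
Σ_t [0,0]: t=0:+1/36 = 1/36
(3j)²=4/63 [(3 1 4; 0 0 0)], sign=+1
Σ_t [0,0]: t=0:+1/96 = 1/96
(3j)²=1/42 [(3 1 4; 1 -1 0)], sign=+1
⇒ 4πI² = 2/7
I = (+1)√(2/7/(4π)) = 0.15078601

0.150786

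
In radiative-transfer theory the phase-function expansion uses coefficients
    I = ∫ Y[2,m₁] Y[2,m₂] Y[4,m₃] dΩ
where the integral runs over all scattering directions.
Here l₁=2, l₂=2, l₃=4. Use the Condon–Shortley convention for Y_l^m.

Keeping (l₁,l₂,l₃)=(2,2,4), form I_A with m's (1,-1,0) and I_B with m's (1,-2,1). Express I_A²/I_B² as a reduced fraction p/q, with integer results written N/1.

Same 2,2,4: normalisation and zero-m 3j drop out of the ratio.
A: Δ: 0! 4! 4! / 9! → 1/630; sum: t=0:+1/36 = 1/36; 3j²(2 2 4; 1 -1 0) = Δ·Π!·Σ² = 8/315  (sign +1)
B: Δ: 0! 4! 4! / 9! → 1/630; sum: t=0:+1/144 = 1/144; 3j²(2 2 4; 1 -2 1) = Δ·Π!·Σ² = 1/126  (sign -1)
I_A²/I_B² = (8/315)/(1/126) = 16/5

16/5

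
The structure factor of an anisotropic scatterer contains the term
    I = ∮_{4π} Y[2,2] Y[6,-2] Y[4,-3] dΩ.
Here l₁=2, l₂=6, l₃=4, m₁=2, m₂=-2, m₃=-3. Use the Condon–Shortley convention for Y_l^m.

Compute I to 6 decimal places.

Σmᵢ = -3 ≠ 0, so the φ-integral vanishes; I = 0

0.000000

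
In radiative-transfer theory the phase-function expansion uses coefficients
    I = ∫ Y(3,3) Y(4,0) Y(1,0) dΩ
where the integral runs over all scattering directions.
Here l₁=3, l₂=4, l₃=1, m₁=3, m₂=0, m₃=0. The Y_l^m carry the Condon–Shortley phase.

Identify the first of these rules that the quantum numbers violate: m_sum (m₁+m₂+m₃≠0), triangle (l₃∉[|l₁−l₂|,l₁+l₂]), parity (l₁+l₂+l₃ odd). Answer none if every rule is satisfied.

m_sum

azimuthal sum: 3 + 0 + 0 = 3  ✗
1 ≤ 1 ≤ 7 (triangle on l)
L = 3 + 4 + 1 = 8 (even)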